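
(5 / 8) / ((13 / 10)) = 25 / 52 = 0.48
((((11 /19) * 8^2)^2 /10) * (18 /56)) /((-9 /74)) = -4584448 /12635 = -362.84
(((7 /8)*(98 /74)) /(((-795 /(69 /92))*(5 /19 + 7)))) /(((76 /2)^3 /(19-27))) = 343 /15630895680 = 0.00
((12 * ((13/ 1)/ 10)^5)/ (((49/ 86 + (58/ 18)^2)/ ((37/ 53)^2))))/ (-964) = -5311227922533/ 2582467492750000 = -0.00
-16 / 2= -8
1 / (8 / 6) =3 / 4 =0.75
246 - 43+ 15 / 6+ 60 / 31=12861 / 62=207.44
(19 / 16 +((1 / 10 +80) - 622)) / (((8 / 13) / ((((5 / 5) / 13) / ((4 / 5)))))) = -43257 / 512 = -84.49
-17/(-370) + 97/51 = 36757/18870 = 1.95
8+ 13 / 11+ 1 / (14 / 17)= 1601 / 154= 10.40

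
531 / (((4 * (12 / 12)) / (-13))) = -6903 / 4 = -1725.75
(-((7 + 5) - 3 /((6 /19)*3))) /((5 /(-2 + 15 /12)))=53 /40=1.32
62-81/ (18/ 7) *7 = -317/ 2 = -158.50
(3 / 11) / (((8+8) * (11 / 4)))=3 / 484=0.01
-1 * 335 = -335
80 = 80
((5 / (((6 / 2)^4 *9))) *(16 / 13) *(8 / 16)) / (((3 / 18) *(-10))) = -8 / 3159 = -0.00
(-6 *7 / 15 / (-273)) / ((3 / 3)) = 2 / 195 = 0.01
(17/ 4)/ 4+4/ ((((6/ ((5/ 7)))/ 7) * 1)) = 211/ 48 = 4.40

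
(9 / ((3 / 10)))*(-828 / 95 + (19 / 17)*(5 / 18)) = -244343 / 969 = -252.16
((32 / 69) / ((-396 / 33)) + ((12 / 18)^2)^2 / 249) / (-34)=8780 / 7886079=0.00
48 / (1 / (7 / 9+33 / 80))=857 / 15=57.13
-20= -20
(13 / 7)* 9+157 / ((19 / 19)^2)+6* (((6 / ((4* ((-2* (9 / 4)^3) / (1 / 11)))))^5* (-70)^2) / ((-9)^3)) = 40321310821481916689984 / 232112809004827212693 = 173.71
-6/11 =-0.55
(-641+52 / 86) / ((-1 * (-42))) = -9179 / 602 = -15.25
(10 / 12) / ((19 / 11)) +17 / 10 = 622 / 285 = 2.18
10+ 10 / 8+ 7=18.25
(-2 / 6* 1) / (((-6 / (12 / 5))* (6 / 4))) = 0.09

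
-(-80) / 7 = 80 / 7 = 11.43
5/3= 1.67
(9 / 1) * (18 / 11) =162 / 11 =14.73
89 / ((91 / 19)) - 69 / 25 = 35996 / 2275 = 15.82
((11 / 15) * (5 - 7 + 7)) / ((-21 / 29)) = -319 / 63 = -5.06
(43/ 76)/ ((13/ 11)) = 473/ 988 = 0.48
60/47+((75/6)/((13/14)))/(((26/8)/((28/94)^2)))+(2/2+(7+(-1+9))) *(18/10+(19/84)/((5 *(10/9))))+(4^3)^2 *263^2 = 18509383841991134/65331175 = 283316255.10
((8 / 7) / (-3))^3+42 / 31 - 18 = -4794548 / 287091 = -16.70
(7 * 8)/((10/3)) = 84/5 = 16.80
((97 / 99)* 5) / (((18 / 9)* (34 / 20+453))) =2425 / 450153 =0.01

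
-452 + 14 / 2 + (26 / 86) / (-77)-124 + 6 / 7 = -1881134 / 3311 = -568.15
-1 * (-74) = 74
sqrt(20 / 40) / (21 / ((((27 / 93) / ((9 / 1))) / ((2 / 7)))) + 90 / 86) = 43*sqrt(2) / 16086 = 0.00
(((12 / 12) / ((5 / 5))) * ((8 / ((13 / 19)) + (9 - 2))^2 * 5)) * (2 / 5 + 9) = 2775303 / 169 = 16421.91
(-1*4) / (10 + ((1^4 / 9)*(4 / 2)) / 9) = -81 / 203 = -0.40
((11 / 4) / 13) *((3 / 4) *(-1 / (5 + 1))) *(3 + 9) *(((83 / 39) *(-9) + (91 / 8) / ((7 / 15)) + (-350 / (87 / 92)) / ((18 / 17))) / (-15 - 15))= -308435941 / 84689280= -3.64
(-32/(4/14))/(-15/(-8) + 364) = -896/2927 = -0.31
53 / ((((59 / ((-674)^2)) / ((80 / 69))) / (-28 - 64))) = -7704520960 / 177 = -43528367.01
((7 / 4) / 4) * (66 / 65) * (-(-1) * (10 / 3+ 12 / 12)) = 77 / 40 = 1.92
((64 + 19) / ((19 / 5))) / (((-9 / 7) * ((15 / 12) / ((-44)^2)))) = -4499264 / 171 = -26311.49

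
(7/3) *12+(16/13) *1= 380/13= 29.23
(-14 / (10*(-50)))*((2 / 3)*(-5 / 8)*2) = -7 / 300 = -0.02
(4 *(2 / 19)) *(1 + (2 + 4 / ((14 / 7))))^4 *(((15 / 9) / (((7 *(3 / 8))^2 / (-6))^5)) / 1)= -858993459200000 / 3912564673899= -219.55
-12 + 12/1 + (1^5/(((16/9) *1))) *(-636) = -1431/4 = -357.75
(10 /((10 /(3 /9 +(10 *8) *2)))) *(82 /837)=39442 /2511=15.71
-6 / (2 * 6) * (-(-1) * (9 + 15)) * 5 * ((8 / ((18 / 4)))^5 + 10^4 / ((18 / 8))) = -5269771520 / 19683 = -267732.13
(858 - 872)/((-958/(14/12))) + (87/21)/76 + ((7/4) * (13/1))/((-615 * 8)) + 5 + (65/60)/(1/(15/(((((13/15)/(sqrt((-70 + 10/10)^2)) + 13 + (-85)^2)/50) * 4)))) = 47853768965143949/9392299453699680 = 5.10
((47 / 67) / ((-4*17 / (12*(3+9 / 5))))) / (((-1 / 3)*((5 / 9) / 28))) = 2558304 / 28475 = 89.84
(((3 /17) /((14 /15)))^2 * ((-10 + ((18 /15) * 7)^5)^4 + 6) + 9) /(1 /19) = 224274036850620761063027661346528407 /108039855957031250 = 2075845389314636282.33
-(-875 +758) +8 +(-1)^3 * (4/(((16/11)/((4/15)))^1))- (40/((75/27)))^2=-6232/75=-83.09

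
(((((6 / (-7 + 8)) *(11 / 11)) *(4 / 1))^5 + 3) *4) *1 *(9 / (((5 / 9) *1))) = 2579891148 / 5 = 515978229.60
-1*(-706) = 706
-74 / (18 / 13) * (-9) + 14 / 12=2893 / 6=482.17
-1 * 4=-4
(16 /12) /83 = 4 /249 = 0.02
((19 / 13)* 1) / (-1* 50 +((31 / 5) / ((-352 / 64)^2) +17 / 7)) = -80465 / 2607761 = -0.03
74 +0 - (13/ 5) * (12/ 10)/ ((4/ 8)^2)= 1538/ 25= 61.52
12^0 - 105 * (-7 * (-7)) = -5144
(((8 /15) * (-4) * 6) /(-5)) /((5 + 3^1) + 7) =64 /375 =0.17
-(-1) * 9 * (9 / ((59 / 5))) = 405 / 59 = 6.86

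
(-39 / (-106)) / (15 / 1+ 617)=39 / 66992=0.00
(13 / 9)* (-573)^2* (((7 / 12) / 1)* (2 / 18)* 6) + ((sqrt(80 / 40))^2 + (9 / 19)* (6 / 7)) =441535303 / 2394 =184434.13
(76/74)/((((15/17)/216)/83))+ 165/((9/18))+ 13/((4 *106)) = 1662737909/78440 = 21197.58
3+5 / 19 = 62 / 19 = 3.26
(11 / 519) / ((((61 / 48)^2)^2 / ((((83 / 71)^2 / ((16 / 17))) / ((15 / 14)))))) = 664857059328 / 60374305076065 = 0.01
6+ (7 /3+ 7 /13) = 346 /39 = 8.87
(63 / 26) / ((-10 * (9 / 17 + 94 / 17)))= -1071 / 26780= -0.04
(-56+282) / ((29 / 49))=11074 / 29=381.86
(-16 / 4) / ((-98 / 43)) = 86 / 49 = 1.76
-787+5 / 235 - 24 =-38116 / 47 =-810.98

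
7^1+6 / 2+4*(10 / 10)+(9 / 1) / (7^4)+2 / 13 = 441901 / 31213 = 14.16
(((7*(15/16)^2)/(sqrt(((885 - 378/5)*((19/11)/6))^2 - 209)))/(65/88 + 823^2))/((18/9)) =317625*sqrt(654419261)/416071159221679328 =0.00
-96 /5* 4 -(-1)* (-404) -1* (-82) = -1994 /5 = -398.80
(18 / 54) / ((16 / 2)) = 1 / 24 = 0.04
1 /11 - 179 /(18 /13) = -25579 /198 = -129.19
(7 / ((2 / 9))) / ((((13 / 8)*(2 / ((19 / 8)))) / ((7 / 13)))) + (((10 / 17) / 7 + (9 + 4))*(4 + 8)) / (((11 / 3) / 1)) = 48859263 / 884884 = 55.22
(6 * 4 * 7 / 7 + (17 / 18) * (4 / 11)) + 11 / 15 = 12413 / 495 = 25.08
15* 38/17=570/17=33.53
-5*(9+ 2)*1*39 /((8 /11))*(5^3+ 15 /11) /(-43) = 1490775 /172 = 8667.30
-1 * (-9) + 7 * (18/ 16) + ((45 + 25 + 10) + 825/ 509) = 401075/ 4072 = 98.50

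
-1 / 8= -0.12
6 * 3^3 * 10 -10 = 1610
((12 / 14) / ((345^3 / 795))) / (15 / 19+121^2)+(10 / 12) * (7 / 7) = 493614683713 / 592337619650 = 0.83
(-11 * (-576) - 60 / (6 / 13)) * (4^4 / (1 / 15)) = 23831040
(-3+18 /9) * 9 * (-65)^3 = 2471625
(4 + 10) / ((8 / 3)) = 21 / 4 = 5.25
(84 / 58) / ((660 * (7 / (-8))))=-4 / 1595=-0.00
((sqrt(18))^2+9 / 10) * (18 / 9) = 189 / 5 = 37.80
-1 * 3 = -3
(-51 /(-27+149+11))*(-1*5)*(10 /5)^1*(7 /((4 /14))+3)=14025 /133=105.45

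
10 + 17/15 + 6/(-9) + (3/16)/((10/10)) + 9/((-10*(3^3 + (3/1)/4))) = 94321/8880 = 10.62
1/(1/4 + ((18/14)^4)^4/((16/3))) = 531726889113616/5691992288833927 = 0.09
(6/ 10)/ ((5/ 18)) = 54/ 25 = 2.16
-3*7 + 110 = 89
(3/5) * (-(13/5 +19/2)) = -7.26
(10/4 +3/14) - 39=-254/7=-36.29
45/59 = 0.76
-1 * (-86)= 86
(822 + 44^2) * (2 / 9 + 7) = 179270 / 9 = 19918.89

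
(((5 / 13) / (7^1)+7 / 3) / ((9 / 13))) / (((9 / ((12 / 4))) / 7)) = 652 / 81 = 8.05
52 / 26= 2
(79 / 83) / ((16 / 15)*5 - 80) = -237 / 18592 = -0.01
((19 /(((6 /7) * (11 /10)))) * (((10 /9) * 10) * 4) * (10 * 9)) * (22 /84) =21111.11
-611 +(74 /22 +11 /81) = -541283 /891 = -607.50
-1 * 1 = -1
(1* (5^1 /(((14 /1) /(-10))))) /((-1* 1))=25 /7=3.57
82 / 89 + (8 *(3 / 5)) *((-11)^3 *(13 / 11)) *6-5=-20161383 / 445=-45306.48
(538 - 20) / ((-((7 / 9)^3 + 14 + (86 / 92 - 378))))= 1.43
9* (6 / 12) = 9 / 2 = 4.50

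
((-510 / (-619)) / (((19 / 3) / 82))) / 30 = 4182 / 11761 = 0.36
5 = 5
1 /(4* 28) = 1 /112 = 0.01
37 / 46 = 0.80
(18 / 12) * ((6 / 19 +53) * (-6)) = -9117 / 19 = -479.84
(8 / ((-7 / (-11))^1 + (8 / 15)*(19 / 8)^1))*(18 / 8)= 1485 / 157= 9.46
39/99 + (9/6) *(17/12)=665/264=2.52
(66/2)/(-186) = -11/62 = -0.18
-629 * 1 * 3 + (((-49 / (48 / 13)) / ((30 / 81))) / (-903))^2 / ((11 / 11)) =-1887.00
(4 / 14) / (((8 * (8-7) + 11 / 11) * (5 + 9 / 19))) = 19 / 3276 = 0.01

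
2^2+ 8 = 12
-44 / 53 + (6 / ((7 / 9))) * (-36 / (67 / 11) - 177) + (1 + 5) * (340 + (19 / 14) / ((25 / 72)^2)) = 10807924138 / 15535625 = 695.69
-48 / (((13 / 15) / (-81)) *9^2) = 720 / 13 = 55.38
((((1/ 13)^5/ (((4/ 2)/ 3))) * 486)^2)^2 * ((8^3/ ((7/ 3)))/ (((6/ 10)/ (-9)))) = -6507176520522240/ 133034746424165596071607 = -0.00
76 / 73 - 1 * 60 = -4304 / 73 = -58.96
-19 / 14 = -1.36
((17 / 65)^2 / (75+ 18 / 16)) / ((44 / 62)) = 35836 / 28303275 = 0.00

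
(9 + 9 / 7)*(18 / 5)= 1296 / 35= 37.03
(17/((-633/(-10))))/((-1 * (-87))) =170/55071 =0.00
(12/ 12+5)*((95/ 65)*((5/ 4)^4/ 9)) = 11875/ 4992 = 2.38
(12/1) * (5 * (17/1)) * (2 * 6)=12240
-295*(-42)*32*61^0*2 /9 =264320 /3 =88106.67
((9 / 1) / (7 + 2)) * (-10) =-10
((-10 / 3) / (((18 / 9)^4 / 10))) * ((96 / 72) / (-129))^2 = -100 / 449307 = -0.00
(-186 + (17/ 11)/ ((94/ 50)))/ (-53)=95737/ 27401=3.49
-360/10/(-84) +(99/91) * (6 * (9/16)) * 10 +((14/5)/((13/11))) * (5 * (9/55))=71133/1820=39.08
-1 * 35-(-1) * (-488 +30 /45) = -1567 /3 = -522.33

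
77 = 77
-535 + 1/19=-10164/19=-534.95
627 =627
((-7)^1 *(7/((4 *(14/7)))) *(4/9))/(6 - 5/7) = -343/666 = -0.52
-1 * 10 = -10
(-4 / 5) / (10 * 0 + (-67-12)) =4 / 395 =0.01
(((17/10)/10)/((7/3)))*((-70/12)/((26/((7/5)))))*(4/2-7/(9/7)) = 3689/46800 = 0.08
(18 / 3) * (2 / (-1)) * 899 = -10788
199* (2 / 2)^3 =199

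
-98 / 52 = -49 / 26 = -1.88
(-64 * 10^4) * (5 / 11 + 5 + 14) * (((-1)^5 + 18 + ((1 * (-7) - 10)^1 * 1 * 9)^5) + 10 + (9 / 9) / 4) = 11482881981869120000 / 11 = 1043898361988101818.18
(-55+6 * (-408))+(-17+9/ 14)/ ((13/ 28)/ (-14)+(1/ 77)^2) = -3141343/ 1565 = -2007.25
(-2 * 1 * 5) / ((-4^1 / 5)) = 25 / 2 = 12.50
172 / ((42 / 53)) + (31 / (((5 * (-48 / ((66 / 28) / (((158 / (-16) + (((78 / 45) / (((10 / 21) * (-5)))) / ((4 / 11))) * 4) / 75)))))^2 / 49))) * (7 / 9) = 7845962342839 / 35817789168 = 219.05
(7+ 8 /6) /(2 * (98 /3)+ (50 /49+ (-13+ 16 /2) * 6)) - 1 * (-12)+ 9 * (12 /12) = 113449 /5344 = 21.23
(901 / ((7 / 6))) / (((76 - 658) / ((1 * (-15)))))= 13515 / 679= 19.90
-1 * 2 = -2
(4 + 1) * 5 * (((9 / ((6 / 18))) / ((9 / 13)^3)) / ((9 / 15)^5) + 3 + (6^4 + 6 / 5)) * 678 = 39775372.74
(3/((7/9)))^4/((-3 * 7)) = -177147/16807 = -10.54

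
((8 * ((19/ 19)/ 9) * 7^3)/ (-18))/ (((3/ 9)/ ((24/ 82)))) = -5488/ 369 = -14.87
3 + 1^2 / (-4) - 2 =3 / 4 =0.75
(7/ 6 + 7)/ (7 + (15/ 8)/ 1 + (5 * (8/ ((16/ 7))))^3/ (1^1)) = 98/ 64419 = 0.00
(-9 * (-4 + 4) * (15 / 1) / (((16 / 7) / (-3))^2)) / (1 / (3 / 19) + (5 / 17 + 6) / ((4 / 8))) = 0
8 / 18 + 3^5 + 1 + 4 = 2236 / 9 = 248.44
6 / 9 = 2 / 3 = 0.67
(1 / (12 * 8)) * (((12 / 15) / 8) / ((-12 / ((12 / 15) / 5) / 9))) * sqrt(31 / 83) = -sqrt(2573) / 664000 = -0.00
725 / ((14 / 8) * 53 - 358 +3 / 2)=-580 / 211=-2.75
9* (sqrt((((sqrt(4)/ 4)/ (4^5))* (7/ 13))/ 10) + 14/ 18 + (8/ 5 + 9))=9* sqrt(455)/ 4160 + 512/ 5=102.45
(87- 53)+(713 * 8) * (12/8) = 8590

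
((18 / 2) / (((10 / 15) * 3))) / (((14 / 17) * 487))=0.01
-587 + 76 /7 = -4033 /7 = -576.14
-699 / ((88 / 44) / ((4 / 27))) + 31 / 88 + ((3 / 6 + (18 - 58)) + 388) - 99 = 156875 / 792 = 198.07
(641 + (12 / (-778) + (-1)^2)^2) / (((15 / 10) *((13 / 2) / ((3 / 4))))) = 97143450 / 1967173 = 49.38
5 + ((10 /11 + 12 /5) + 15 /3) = 732 /55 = 13.31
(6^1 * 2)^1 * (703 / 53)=8436 / 53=159.17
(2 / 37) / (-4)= -1 / 74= -0.01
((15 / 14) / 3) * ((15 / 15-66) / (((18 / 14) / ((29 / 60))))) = -8.73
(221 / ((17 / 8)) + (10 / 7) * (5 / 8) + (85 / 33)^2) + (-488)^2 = 7264887541 / 30492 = 238255.53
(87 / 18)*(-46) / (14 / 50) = -16675 / 21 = -794.05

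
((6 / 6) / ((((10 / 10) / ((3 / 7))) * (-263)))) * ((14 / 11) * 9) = -54 / 2893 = -0.02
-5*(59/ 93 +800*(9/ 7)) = -3350065/ 651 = -5146.03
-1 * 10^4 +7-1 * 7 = -10000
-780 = -780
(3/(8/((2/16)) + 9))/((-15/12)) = -12/365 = -0.03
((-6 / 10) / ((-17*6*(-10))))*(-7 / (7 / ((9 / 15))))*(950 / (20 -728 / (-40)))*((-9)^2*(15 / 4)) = 69255 / 25976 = 2.67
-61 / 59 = -1.03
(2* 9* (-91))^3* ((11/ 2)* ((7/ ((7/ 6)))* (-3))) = 435087781128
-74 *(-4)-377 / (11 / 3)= 2125 / 11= 193.18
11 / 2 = 5.50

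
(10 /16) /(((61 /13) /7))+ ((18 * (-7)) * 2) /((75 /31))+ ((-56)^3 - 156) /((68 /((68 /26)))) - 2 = -1088898301 /158600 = -6865.69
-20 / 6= -10 / 3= -3.33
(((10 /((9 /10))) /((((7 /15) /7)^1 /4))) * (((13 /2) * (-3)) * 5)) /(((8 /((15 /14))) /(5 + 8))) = -1584375 /14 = -113169.64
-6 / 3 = -2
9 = 9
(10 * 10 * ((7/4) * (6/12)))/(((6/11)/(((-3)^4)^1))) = 51975/4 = 12993.75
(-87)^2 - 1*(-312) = 7881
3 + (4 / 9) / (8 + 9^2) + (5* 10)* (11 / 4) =225089 / 1602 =140.50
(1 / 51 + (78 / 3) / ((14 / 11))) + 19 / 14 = 15569 / 714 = 21.81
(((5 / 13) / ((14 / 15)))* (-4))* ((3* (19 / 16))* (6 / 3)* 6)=-12825 / 182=-70.47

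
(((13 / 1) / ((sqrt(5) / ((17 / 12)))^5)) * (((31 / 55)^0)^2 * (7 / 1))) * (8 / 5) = 129206987 * sqrt(5) / 19440000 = 14.86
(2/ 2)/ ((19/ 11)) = 11/ 19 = 0.58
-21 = -21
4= 4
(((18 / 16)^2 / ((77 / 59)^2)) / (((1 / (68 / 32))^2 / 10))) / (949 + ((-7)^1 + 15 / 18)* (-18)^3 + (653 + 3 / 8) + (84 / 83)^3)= 0.00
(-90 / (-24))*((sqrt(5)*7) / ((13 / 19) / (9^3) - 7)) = -1454355*sqrt(5) / 387776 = -8.39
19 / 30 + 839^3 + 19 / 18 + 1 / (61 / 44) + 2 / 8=6484675143829 / 10980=590589721.66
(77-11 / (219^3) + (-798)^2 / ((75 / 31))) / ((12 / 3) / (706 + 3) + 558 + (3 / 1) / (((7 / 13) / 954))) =85780758070986034 / 1913496265250775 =44.83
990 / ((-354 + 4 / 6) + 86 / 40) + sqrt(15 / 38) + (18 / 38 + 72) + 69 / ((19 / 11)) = sqrt(570) / 38 + 2309424 / 21071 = 110.23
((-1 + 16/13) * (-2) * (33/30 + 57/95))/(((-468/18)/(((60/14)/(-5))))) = -153/5915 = -0.03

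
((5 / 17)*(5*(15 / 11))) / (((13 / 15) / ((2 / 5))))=2250 / 2431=0.93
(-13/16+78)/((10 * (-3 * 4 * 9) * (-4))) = 247/13824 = 0.02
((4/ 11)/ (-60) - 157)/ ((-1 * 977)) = 25906/ 161205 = 0.16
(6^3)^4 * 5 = 10883911680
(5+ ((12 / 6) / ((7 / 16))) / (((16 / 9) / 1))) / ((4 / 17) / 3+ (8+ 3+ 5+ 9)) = 2703 / 8953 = 0.30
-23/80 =-0.29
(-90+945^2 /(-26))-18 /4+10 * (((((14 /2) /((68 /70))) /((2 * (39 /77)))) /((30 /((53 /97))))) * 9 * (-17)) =-174723353 /5044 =-34639.84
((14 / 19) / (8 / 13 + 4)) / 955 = 91 / 544350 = 0.00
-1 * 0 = 0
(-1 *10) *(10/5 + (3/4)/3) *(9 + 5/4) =-1845/8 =-230.62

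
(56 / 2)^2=784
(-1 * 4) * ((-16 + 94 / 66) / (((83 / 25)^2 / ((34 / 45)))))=8177000 / 2046033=4.00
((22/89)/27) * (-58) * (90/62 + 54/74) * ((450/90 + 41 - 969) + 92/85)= 9265850088/8677055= 1067.86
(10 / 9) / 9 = 10 / 81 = 0.12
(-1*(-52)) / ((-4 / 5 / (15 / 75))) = -13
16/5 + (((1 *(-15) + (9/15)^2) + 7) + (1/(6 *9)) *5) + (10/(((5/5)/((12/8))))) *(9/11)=117691/14850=7.93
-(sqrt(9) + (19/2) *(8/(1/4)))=-307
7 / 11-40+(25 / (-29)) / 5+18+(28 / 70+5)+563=872248 / 1595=546.86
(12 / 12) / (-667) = -1 / 667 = -0.00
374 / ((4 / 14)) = 1309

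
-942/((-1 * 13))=942/13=72.46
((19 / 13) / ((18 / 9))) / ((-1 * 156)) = -19 / 4056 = -0.00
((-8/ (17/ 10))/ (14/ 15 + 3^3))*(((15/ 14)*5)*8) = -360000/ 49861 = -7.22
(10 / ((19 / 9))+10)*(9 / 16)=315 / 38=8.29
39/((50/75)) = 117/2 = 58.50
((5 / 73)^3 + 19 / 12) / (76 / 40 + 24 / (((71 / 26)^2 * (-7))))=1304352726005 / 1186220979726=1.10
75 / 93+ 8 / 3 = 323 / 93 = 3.47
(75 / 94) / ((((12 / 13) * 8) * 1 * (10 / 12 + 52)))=975 / 476768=0.00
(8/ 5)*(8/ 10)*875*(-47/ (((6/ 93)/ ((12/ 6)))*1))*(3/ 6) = -815920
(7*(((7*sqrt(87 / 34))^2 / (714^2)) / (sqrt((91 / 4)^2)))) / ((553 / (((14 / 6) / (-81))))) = -29 / 7356559158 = -0.00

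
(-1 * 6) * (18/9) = -12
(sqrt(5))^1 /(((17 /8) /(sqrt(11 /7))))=8 * sqrt(385) /119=1.32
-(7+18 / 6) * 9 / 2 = -45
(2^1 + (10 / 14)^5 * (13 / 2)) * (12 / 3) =215706 / 16807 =12.83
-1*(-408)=408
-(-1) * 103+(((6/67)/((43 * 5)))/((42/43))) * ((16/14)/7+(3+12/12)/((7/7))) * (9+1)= 2367451/22981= 103.02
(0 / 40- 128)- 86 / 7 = -982 / 7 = -140.29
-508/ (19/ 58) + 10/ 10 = -29445/ 19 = -1549.74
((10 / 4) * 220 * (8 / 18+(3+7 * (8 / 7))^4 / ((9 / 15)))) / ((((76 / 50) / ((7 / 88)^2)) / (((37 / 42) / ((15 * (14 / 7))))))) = 7110165125 / 4333824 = 1640.62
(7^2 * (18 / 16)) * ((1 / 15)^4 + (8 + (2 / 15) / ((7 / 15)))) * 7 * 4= 143876593 / 11250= 12789.03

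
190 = 190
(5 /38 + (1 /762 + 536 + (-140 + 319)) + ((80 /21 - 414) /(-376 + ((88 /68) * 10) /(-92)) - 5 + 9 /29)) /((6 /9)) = 153779049022621 /144082223138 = 1067.30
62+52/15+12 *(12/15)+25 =1501/15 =100.07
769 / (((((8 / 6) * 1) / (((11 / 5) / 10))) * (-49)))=-25377 / 9800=-2.59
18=18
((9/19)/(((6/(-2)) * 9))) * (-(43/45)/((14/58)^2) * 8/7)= 289304/879795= 0.33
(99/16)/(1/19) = 1881/16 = 117.56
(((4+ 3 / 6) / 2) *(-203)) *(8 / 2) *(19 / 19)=-1827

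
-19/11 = -1.73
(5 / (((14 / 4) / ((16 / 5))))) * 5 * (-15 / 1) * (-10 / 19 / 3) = 8000 / 133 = 60.15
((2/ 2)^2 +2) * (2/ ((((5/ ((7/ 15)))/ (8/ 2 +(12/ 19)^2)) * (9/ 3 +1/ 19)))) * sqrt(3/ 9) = 11116 * sqrt(3)/ 41325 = 0.47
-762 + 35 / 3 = -2251 / 3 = -750.33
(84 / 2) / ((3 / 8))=112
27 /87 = 9 /29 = 0.31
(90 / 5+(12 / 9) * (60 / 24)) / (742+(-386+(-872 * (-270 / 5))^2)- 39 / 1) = 64 / 6651840183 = 0.00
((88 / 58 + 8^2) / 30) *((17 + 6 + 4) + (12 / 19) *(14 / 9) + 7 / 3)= 1920 / 29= 66.21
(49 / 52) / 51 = 49 / 2652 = 0.02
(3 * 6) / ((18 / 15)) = 15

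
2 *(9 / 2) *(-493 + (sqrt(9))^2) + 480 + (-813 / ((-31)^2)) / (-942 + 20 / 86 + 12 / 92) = -3468860741187 / 894959119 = -3876.00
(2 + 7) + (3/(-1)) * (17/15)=28/5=5.60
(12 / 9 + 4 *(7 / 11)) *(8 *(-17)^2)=295936 / 33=8967.76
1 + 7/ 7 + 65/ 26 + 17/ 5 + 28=359/ 10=35.90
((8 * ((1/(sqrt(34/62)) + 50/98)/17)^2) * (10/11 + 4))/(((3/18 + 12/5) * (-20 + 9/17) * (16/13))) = -895639680/194536638373 - 526500 * sqrt(527)/3970135477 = -0.01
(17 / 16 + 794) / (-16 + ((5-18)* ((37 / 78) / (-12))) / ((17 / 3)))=-648771 / 12982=-49.97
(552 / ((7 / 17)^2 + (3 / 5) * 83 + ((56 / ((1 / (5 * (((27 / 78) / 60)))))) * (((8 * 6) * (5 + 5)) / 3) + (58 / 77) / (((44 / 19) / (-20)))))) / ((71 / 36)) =79045326360 / 85269390359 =0.93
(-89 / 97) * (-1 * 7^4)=213689 / 97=2202.98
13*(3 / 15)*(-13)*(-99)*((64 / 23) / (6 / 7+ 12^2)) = 7392 / 115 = 64.28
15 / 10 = 3 / 2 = 1.50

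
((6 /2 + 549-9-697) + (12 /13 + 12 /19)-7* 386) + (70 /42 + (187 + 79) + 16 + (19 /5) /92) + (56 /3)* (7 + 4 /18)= -7472777069 /3067740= -2435.92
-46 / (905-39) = -23 / 433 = -0.05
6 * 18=108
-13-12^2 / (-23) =-155 / 23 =-6.74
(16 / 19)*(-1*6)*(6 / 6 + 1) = -192 / 19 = -10.11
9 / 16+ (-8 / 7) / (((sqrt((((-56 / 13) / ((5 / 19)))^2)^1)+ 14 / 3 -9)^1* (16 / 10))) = 132261 / 262864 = 0.50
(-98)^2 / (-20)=-2401 / 5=-480.20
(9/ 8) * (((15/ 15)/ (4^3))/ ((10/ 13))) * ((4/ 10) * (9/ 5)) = 1053/ 64000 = 0.02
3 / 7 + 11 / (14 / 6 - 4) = -6.17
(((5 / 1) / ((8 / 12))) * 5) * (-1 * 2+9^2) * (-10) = -29625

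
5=5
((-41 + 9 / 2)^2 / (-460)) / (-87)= 0.03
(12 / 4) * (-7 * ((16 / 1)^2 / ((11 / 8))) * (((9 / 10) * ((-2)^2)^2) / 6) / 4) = -129024 / 55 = -2345.89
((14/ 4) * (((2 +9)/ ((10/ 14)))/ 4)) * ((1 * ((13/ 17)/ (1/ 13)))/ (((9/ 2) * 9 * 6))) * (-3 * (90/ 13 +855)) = -581581/ 408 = -1425.44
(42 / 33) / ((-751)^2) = 14 / 6204011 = 0.00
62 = 62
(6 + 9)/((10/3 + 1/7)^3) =0.36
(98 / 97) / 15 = 98 / 1455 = 0.07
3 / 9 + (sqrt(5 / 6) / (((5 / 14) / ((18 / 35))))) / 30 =sqrt(30) / 125 + 1 / 3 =0.38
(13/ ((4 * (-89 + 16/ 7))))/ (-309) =91/ 750252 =0.00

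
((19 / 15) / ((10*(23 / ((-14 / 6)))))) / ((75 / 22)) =-1463 / 388125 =-0.00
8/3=2.67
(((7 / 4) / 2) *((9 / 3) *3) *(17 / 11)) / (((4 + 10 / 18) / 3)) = 28917 / 3608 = 8.01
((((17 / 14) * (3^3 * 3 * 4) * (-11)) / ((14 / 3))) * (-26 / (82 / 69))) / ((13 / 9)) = 28218861 / 2009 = 14046.22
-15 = -15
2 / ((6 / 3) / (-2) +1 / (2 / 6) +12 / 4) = 2 / 5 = 0.40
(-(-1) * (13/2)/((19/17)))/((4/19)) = 221/8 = 27.62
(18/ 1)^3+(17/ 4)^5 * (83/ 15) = 207427651/ 15360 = 13504.40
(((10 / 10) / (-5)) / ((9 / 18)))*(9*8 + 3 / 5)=-726 / 25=-29.04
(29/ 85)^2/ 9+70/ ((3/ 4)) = 93.35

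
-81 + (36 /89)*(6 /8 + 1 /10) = -35892 /445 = -80.66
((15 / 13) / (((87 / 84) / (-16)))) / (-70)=96 / 377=0.25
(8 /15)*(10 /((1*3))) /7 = 16 /63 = 0.25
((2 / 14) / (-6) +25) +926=39941 / 42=950.98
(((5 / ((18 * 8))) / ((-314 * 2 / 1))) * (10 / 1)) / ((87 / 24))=-25 / 163908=-0.00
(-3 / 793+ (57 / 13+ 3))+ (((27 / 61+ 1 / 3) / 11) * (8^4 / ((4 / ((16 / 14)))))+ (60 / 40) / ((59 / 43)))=1967618657 / 21615594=91.03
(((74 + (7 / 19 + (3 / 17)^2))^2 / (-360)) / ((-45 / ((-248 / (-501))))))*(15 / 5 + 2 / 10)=1021975097344 / 1888211447625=0.54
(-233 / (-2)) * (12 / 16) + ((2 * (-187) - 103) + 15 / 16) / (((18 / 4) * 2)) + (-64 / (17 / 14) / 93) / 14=290387 / 8432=34.44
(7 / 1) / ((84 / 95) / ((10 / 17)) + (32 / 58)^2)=2796325 / 722074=3.87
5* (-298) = -1490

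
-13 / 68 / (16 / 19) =-247 / 1088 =-0.23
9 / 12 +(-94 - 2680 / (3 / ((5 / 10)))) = -6479 / 12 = -539.92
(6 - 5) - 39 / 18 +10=53 / 6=8.83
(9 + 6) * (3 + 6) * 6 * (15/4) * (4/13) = 12150/13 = 934.62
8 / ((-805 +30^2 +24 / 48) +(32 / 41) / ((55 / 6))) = 36080 / 431089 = 0.08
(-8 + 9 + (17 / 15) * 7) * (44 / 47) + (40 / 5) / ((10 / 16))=2984 / 141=21.16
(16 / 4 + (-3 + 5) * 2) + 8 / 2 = 12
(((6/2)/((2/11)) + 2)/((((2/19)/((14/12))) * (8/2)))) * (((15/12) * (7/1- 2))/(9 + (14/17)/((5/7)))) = 10457125/331392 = 31.56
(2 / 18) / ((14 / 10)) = 5 / 63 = 0.08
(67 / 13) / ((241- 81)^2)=67 / 332800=0.00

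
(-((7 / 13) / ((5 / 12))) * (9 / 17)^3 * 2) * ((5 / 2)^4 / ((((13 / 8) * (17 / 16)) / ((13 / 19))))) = -122472000 / 20629687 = -5.94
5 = 5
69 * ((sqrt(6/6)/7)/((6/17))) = 391/14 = 27.93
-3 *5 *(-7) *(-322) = -33810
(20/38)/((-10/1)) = -1/19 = -0.05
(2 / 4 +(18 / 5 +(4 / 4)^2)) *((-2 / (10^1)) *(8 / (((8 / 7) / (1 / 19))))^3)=-0.05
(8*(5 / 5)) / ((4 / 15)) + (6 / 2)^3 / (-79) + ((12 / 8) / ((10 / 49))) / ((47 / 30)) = 255081 / 7426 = 34.35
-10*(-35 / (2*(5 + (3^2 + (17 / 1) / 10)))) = 1750 / 157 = 11.15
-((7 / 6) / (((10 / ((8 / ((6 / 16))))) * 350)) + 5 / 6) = -0.84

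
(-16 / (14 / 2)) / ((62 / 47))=-376 / 217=-1.73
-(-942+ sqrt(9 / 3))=942 - sqrt(3)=940.27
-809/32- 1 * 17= -1353/32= -42.28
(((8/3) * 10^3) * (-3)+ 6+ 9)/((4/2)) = -7985/2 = -3992.50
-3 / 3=-1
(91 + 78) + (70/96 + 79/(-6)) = 2505/16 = 156.56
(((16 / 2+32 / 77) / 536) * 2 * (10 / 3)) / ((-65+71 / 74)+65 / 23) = -306360 / 179166911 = -0.00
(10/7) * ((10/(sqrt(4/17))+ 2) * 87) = 1740/7+ 4350 * sqrt(17)/7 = 2810.79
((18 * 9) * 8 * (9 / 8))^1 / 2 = 729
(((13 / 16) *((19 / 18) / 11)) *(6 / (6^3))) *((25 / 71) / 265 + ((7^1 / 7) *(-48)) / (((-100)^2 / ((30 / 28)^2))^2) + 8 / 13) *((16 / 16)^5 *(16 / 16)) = 220204511900977 / 164867113635840000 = 0.00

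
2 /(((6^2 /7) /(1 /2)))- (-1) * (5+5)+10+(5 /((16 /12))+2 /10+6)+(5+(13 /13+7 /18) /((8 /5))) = 2881 /80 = 36.01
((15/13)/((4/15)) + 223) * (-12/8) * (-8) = 35463/13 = 2727.92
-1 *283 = -283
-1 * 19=-19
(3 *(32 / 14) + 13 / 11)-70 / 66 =1612 / 231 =6.98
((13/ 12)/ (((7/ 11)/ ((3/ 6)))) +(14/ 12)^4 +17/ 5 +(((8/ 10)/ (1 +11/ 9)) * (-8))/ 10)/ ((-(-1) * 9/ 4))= 6595133/ 2551500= 2.58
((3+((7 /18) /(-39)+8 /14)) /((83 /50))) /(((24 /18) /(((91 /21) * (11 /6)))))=4812775 /376488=12.78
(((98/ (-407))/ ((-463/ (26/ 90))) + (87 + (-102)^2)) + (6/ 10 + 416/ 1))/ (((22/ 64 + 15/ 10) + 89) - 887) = -2959832275072/ 216041011065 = -13.70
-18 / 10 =-9 / 5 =-1.80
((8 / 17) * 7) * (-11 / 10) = -308 / 85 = -3.62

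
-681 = -681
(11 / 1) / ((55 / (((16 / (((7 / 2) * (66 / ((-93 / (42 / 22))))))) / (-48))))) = 31 / 2205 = 0.01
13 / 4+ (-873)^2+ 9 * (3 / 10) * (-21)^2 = 15266459 / 20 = 763322.95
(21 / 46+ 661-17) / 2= 29645 / 92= 322.23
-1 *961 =-961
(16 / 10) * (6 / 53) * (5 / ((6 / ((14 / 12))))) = 28 / 159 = 0.18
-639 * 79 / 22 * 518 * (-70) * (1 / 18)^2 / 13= 50845585 / 2574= 19753.53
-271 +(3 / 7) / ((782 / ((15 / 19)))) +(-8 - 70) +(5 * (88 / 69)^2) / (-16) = -349.51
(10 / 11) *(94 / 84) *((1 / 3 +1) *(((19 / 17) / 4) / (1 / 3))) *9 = 13395 / 1309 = 10.23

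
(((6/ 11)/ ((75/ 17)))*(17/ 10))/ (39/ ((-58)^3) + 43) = 0.00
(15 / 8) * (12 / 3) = 15 / 2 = 7.50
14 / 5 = 2.80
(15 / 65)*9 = 27 / 13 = 2.08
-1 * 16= -16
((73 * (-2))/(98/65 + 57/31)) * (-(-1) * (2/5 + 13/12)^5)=-164277444930131/524335680000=-313.31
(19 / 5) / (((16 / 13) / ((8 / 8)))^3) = 41743 / 20480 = 2.04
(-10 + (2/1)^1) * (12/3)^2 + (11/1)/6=-757/6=-126.17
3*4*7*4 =336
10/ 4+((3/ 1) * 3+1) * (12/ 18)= 55/ 6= 9.17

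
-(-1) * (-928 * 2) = -1856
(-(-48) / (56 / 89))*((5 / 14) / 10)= 2.72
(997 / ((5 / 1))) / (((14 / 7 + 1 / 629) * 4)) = 627113 / 25180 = 24.91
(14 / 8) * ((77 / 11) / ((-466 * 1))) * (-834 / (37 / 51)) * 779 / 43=811782657 / 1482812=547.46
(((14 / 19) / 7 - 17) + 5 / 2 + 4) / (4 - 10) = 395 / 228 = 1.73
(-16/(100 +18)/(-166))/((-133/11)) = -44/651301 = -0.00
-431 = -431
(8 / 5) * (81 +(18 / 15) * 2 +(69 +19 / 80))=12211 / 50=244.22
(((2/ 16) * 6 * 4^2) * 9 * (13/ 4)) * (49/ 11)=17199/ 11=1563.55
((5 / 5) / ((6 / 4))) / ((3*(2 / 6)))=2 / 3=0.67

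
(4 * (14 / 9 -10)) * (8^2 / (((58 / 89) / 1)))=-865792 / 261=-3317.21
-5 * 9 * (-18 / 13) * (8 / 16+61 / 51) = 23355 / 221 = 105.68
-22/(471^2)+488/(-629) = -108272246/139537989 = -0.78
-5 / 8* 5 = -25 / 8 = -3.12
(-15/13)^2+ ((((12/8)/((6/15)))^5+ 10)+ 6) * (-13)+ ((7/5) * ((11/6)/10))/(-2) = -127810074889/12979200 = -9847.30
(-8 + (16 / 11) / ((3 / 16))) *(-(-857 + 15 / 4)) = -6826 / 33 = -206.85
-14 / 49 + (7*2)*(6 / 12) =47 / 7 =6.71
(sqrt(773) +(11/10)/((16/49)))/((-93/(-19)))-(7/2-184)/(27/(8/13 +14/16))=19* sqrt(773)/93 +18544247/1740960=16.33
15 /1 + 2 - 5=12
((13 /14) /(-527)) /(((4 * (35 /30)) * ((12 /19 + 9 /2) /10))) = -0.00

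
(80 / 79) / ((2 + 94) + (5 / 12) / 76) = 72960 / 6917003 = 0.01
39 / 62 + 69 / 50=1557 / 775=2.01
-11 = -11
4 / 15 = 0.27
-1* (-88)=88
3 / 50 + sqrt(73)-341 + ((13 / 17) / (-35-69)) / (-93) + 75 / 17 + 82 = -80481803 / 316200 + sqrt(73) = -245.98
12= 12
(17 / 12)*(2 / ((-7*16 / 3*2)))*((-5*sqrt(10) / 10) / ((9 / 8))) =17*sqrt(10) / 1008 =0.05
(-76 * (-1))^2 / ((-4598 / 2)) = -304 / 121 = -2.51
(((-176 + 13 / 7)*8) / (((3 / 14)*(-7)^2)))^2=380406016 / 21609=17604.05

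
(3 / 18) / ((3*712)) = 1 / 12816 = 0.00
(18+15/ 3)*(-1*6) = -138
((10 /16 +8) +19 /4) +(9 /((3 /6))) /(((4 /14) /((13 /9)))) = 835 /8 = 104.38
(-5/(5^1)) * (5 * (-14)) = 70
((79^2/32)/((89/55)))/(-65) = -68651/37024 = -1.85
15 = 15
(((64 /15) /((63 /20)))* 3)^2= 65536 /3969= 16.51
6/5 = 1.20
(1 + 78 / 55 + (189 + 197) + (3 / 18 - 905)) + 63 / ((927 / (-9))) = -17573741 / 33990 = -517.03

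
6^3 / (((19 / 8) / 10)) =17280 / 19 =909.47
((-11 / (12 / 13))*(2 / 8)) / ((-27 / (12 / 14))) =143 / 1512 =0.09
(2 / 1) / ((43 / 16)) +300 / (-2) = -6418 / 43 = -149.26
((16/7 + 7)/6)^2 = 4225/1764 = 2.40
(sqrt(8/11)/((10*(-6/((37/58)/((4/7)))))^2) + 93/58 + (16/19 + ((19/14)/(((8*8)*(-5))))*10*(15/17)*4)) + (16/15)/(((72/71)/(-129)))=-6297441799/47209680 + 67081*sqrt(22)/1065715200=-133.39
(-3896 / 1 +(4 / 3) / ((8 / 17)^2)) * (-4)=186719 / 12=15559.92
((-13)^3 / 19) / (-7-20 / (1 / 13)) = 2197 / 5073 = 0.43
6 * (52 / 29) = 312 / 29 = 10.76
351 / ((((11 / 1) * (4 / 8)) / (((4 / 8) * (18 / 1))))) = 6318 / 11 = 574.36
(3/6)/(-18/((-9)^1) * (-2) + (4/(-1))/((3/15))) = -1/48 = -0.02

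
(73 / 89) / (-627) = -73 / 55803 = -0.00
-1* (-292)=292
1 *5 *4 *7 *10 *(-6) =-8400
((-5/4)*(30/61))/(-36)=0.02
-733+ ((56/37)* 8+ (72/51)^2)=-7687185/10693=-718.90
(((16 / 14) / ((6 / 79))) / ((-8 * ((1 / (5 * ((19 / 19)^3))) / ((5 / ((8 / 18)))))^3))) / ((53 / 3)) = -18949.20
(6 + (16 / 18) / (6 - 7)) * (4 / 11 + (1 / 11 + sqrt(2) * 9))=67.38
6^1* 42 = 252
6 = 6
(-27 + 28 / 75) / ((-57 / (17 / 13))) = 33949 / 55575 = 0.61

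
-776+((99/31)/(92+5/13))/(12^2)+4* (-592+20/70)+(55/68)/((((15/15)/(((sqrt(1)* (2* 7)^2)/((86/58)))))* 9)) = -85893944716261/27433587888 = -3130.98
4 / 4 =1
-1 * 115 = -115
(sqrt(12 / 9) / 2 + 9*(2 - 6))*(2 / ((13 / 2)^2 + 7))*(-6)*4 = 6912 / 197 - 64*sqrt(3) / 197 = 34.52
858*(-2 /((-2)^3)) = 429 /2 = 214.50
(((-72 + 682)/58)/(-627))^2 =0.00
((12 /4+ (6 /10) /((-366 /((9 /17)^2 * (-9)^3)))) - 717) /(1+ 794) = -41937337 /46716850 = -0.90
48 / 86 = 24 / 43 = 0.56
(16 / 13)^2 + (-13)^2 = 170.51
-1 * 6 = -6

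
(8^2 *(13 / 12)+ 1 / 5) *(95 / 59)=19817 / 177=111.96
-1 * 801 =-801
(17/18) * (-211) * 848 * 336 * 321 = -18226321792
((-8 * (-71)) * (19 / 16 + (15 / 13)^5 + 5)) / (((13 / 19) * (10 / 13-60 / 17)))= -1121607324531 / 452977460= -2476.08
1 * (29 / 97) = 29 / 97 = 0.30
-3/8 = -0.38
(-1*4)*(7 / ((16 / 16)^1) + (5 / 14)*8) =-276 / 7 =-39.43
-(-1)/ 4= 1/ 4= 0.25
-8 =-8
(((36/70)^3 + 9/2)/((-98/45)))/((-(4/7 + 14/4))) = 1192617/2280950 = 0.52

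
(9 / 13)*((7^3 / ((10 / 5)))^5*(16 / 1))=42728053589487 / 26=1643386676518.73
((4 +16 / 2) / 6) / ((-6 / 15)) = -5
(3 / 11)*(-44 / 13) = -12 / 13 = -0.92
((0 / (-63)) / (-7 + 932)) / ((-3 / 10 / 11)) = 0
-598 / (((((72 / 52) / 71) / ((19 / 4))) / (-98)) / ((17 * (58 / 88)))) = 126668751391 / 792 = 159935292.16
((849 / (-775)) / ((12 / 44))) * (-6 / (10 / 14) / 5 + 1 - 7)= 597696 / 19375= 30.85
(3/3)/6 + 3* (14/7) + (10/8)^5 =28319/3072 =9.22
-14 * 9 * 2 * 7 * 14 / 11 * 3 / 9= -8232 / 11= -748.36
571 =571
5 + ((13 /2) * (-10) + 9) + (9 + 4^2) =-26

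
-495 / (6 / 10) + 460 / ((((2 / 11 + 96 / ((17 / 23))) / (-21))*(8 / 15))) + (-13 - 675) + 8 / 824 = -8278313397 / 5010332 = -1652.25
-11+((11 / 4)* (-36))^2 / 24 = 3179 / 8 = 397.38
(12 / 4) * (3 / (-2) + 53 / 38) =-6 / 19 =-0.32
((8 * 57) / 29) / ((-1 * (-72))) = 0.22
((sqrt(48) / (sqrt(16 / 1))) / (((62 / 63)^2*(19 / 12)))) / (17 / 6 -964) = -71442*sqrt(3) / 105299653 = -0.00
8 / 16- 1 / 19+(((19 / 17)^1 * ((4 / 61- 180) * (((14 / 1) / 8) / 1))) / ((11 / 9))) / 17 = -121516961 / 7368922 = -16.49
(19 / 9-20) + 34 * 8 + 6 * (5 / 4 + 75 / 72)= 9643 / 36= 267.86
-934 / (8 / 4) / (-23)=467 / 23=20.30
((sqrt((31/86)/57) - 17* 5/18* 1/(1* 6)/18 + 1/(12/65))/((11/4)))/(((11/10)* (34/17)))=10* sqrt(151962)/296571 + 52225/58806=0.90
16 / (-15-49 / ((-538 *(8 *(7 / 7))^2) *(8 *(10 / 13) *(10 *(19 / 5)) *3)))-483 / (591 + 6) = -1.88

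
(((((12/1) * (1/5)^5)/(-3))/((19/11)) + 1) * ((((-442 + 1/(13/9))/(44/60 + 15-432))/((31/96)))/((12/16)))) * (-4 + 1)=-98030000736/7470360625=-13.12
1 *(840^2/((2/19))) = 6703200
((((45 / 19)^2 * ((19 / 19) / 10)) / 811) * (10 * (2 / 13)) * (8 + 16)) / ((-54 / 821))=-1477800 / 3806023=-0.39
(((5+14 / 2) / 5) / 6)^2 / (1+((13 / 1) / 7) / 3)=42 / 425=0.10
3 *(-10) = -30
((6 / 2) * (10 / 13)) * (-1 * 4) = -120 / 13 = -9.23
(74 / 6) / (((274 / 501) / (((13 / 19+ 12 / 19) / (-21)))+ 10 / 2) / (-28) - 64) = -4325300 / 22398099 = -0.19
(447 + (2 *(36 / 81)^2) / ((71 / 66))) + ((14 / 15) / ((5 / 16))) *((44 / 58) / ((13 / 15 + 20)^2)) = 2436565081831 / 5446390617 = 447.37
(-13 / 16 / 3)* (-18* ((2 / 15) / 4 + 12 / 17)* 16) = 4901 / 85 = 57.66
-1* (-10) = 10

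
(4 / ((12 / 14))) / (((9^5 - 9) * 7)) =1 / 88560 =0.00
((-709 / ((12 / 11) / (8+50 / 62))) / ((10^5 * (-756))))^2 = 10279323769 / 1793456640000000000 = 0.00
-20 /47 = -0.43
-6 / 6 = -1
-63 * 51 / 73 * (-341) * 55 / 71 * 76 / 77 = 59477220 / 5183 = 11475.44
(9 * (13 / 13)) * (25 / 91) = 225 / 91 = 2.47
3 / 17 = 0.18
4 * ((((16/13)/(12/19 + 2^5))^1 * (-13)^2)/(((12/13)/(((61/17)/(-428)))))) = -195871/845835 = -0.23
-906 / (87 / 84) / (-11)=25368 / 319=79.52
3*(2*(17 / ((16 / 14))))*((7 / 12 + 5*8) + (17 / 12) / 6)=3643.14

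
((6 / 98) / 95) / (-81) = -1 / 125685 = -0.00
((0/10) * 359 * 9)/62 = 0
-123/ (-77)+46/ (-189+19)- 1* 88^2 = -50675796/ 6545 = -7742.67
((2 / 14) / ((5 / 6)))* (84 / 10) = 36 / 25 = 1.44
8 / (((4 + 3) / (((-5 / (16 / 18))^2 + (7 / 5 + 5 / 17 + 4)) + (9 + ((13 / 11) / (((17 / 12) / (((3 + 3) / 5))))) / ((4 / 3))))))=2817599 / 52360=53.81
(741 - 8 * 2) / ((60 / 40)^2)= 2900 / 9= 322.22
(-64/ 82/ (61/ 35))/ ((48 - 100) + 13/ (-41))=224/ 26169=0.01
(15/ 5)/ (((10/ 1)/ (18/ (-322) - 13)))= -3153/ 805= -3.92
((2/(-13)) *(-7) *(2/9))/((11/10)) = 280/1287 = 0.22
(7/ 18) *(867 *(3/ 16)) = 2023/ 32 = 63.22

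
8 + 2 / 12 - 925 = -5501 / 6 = -916.83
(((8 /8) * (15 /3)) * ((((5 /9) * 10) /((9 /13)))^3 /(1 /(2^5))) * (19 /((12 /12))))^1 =834860000000 /531441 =1570936.38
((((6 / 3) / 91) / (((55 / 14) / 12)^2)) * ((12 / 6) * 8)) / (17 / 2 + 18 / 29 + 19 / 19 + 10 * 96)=7483392 / 2212699775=0.00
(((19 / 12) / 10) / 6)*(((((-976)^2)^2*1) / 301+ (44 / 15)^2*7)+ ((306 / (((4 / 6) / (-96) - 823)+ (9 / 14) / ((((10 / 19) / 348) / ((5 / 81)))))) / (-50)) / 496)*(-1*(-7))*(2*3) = 96580615934502586707673 / 28905919713000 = 3341205431.05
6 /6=1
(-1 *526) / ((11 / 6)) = -3156 / 11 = -286.91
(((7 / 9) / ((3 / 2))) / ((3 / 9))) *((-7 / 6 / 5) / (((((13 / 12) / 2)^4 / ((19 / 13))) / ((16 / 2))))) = -91521024 / 1856465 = -49.30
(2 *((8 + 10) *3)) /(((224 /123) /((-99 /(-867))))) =109593 /16184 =6.77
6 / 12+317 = 635 / 2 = 317.50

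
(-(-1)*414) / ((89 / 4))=1656 / 89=18.61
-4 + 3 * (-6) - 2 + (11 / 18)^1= -421 / 18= -23.39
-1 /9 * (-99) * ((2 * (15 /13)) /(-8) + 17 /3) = 9229 /156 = 59.16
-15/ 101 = -0.15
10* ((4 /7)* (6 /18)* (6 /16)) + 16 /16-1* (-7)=61 /7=8.71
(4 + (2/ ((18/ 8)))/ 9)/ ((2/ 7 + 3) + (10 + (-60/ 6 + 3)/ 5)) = 2905/ 8424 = 0.34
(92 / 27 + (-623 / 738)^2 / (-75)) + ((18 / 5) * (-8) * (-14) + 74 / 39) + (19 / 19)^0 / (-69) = 4989038728969 / 12213641700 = 408.48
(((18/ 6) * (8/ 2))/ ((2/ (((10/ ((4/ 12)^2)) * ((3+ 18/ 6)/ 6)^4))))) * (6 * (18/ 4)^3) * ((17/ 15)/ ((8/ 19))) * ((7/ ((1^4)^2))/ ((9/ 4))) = 2472403.50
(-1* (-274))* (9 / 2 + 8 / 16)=1370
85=85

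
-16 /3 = -5.33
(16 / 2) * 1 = 8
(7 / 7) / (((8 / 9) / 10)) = 45 / 4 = 11.25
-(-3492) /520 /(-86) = -873 /11180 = -0.08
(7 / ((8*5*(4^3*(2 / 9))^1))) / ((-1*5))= -63 / 25600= -0.00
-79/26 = -3.04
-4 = -4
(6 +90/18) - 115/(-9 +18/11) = 2156/81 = 26.62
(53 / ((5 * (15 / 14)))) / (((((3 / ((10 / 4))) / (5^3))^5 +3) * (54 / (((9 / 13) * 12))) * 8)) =1415252685546875 / 22315979004512778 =0.06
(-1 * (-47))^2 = 2209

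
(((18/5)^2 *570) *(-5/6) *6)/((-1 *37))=36936/37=998.27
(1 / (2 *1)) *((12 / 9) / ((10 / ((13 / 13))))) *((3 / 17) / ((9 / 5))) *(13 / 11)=13 / 1683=0.01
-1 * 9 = -9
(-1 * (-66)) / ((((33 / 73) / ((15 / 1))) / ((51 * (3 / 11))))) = 335070 / 11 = 30460.91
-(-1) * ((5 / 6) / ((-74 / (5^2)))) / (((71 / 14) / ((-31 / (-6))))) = -27125 / 94572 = -0.29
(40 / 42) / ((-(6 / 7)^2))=-35 / 27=-1.30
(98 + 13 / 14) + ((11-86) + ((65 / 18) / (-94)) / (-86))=24373715 / 1018584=23.93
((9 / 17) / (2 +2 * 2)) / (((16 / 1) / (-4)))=-3 / 136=-0.02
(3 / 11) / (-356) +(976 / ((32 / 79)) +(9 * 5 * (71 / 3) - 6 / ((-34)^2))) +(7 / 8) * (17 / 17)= 7866317111 / 2263448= 3475.37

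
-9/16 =-0.56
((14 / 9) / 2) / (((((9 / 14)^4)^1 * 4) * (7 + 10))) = 67228 / 1003833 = 0.07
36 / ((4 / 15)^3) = 30375 / 16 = 1898.44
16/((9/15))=80/3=26.67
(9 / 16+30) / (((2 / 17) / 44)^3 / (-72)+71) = 115116129612 / 267427245887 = 0.43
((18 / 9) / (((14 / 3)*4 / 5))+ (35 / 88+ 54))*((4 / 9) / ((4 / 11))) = 67.14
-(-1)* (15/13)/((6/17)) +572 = 14957/26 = 575.27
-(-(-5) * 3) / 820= -3 / 164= -0.02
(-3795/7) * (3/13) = -11385/91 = -125.11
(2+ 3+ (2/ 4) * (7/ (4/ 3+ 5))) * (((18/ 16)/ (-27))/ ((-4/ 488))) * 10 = 64355/ 228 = 282.26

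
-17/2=-8.50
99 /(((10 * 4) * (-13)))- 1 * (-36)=35.81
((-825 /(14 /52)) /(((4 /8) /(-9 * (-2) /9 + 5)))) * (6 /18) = -14300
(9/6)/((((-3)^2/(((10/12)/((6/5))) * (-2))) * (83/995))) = -24875/8964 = -2.77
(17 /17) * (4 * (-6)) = -24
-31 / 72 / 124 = -1 / 288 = -0.00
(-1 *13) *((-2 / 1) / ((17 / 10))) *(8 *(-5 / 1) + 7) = -8580 / 17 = -504.71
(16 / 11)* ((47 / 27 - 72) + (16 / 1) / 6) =-29200 / 297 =-98.32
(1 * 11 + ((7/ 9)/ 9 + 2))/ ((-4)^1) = -3.27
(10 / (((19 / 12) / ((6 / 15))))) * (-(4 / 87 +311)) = -432976 / 551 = -785.80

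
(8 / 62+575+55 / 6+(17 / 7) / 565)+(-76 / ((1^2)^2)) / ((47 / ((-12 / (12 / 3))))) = 20369668169 / 34574610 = 589.15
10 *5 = 50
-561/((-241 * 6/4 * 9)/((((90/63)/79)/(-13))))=-3740/15592941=-0.00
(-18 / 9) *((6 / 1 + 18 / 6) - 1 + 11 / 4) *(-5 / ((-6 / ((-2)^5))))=1720 / 3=573.33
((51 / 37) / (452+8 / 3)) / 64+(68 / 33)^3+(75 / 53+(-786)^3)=-271574320439473902137 / 559269418752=-485587645.84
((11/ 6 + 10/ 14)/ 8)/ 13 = 107/ 4368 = 0.02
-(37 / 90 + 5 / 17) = -1079 / 1530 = -0.71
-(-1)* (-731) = -731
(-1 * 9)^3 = -729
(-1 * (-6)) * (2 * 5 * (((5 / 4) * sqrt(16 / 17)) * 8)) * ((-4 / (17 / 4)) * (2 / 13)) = -76800 * sqrt(17) / 3757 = -84.28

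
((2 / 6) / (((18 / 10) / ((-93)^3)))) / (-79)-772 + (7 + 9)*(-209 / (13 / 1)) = 879395 / 1027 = 856.28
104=104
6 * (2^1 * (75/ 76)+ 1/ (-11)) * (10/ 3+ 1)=10231/ 209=48.95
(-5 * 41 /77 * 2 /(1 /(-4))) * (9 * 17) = 250920 /77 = 3258.70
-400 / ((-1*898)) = 200 / 449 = 0.45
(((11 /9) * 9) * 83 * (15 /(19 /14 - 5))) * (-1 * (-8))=-511280 /17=-30075.29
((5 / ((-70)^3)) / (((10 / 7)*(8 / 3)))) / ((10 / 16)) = -3 / 490000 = -0.00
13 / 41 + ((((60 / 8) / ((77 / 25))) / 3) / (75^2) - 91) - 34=-35426119 / 284130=-124.68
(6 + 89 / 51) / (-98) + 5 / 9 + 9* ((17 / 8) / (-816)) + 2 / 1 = 2354021 / 959616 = 2.45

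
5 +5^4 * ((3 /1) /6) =635 /2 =317.50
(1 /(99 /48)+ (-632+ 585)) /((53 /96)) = -49120 /583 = -84.25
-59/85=-0.69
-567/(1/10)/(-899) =6.31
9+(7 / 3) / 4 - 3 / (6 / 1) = 109 / 12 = 9.08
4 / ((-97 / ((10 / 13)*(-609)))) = 24360 / 1261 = 19.32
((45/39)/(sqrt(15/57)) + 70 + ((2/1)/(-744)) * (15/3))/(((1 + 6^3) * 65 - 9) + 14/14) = sqrt(95)/61087 + 205/41292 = 0.01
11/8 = 1.38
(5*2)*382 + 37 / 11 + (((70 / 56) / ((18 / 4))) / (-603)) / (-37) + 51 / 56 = 473032848187 / 123692184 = 3824.27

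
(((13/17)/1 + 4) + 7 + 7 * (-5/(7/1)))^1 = 115/17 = 6.76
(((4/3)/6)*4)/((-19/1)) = -8/171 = -0.05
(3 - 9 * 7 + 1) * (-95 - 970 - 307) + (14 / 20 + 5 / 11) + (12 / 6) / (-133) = 1184285911 / 14630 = 80949.14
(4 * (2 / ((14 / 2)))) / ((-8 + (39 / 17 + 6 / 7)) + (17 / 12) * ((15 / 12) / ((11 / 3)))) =-23936 / 91437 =-0.26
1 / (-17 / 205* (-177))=205 / 3009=0.07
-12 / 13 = -0.92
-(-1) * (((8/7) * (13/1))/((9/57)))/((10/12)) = 112.91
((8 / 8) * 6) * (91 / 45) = 182 / 15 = 12.13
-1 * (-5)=5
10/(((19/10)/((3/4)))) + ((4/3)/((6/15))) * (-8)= -1295/57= -22.72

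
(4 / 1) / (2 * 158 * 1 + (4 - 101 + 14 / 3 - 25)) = 3 / 149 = 0.02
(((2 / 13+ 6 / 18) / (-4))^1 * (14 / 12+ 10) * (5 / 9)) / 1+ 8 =61027 / 8424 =7.24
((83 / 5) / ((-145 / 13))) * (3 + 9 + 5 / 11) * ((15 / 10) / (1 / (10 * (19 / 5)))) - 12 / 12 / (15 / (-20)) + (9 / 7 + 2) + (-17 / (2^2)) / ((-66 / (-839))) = -493916391 / 446600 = -1105.95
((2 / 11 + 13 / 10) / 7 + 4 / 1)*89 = 288627 / 770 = 374.84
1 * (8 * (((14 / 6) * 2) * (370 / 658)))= 2960 / 141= 20.99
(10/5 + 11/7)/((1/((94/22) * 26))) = 30550/77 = 396.75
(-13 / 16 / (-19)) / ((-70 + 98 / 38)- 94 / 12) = -39 / 68632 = -0.00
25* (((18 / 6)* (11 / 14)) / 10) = 165 / 28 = 5.89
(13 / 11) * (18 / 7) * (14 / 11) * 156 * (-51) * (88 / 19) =-29787264 / 209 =-142522.79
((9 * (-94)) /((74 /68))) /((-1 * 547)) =28764 /20239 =1.42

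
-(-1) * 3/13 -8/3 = -2.44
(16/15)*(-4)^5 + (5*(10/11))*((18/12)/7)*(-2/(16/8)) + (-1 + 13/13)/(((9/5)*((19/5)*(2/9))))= -1262693/1155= -1093.24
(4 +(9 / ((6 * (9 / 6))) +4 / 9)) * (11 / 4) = 539 / 36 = 14.97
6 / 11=0.55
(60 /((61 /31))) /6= 310 /61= 5.08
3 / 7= 0.43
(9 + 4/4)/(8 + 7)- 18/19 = -16/57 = -0.28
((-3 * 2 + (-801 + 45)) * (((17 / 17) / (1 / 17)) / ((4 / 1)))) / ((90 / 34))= -36703 / 30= -1223.43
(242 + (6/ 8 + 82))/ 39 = 433/ 52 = 8.33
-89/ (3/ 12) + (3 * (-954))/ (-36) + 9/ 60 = -5527/ 20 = -276.35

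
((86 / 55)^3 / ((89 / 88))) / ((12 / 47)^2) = 702523852 / 12115125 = 57.99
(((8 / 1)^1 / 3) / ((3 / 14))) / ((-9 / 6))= -224 / 27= -8.30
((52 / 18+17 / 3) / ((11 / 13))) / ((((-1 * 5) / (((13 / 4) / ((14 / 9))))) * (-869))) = 169 / 34760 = 0.00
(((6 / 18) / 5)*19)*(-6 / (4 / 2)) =-19 / 5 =-3.80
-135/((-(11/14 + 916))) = 378/2567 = 0.15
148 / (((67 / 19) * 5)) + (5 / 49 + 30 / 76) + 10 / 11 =67241709 / 6861470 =9.80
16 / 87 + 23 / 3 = 7.85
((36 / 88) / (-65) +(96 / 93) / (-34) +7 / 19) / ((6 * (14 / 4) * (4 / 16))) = 9500866 / 150345195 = 0.06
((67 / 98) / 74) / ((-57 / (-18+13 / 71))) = 84755 / 29348844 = 0.00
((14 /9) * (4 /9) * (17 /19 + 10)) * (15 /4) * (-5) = -8050 /57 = -141.23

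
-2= -2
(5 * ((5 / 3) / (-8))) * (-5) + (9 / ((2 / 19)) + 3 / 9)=2185 / 24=91.04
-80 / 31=-2.58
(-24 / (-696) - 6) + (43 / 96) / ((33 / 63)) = -52167 / 10208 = -5.11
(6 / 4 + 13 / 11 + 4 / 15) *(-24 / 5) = -3892 / 275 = -14.15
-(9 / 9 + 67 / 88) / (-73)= 155 / 6424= 0.02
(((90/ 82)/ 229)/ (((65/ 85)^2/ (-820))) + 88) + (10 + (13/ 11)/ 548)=91.28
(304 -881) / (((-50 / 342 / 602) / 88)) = 209079319.68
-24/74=-12/37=-0.32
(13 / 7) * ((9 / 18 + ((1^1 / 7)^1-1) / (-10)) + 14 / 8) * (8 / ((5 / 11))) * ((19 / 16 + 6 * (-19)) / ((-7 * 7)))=16880721 / 96040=175.77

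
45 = 45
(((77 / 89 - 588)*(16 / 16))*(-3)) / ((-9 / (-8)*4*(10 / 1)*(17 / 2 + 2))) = 2986 / 801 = 3.73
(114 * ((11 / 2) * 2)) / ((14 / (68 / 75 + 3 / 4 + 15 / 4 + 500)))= 15844499 / 350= 45270.00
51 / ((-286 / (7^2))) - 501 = -145785 / 286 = -509.74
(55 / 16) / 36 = 55 / 576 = 0.10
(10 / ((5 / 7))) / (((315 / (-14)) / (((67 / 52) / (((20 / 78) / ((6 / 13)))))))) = -469 / 325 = -1.44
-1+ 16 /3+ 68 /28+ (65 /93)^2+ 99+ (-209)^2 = 2651011501 /60543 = 43787.25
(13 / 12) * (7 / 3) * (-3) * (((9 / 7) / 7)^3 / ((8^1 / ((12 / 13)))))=-729 / 134456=-0.01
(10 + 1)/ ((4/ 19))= 209/ 4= 52.25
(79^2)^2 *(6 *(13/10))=1519053159/5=303810631.80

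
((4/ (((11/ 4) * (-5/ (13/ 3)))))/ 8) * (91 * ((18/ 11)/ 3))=-4732/ 605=-7.82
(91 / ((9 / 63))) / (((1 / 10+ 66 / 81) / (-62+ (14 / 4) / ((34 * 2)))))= -55731375 / 1292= -43135.74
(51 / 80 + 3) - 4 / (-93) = 27383 / 7440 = 3.68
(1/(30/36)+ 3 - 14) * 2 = -98/5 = -19.60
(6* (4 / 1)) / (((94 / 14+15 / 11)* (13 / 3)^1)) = 0.69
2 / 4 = 1 / 2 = 0.50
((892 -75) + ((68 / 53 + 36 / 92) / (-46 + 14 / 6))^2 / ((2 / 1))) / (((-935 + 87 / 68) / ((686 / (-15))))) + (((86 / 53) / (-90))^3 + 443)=3777036327493192303284356 / 7819685043171213070125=483.02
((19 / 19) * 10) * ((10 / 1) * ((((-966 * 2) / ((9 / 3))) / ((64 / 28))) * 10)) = -281750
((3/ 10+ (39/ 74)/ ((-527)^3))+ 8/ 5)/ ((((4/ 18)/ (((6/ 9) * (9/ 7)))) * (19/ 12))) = 16668717427548/ 3601266117715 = 4.63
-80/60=-4/3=-1.33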